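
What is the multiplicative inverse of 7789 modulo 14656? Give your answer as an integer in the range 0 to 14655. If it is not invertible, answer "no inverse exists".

6565

Apply the Euclidean algorithm to 14656 and 7789:
14656 = 1×7789 + 6867
7789 = 1×6867 + 922
6867 = 7×922 + 413
922 = 2×413 + 96
413 = 4×96 + 29
96 = 3×29 + 9
29 = 3×9 + 2
9 = 4×2 + 1
2 = 2×1 + 0
Since gcd(7789, 14656) = 1, back-substitute to write 1 as a combination:
1 = 9 − 4·2
1 = −4·29 + 13·9
1 = 13·96 − 43·29
1 = −43·413 + 185·96
1 = 185·922 − 413·413
1 = −413·6867 + 3076·922
1 = 3076·7789 − 3489·6867
1 = −3489·14656 + 6565·7789
So 7789·6565 ≡ 1 (mod 14656).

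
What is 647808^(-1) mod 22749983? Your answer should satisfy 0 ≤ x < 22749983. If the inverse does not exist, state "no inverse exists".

5633589

Apply the Euclidean algorithm to 22749983 and 647808:
22749983 = 35×647808 + 76703
647808 = 8×76703 + 34184
76703 = 2×34184 + 8335
34184 = 4×8335 + 844
8335 = 9×844 + 739
844 = 1×739 + 105
739 = 7×105 + 4
105 = 26×4 + 1
4 = 4×1 + 0
Since gcd(647808, 22749983) = 1, back-substitute to write 1 as a combination:
1 = 105 − 26·4
1 = −26·739 + 183·105
1 = 183·844 − 209·739
1 = −209·8335 + 2064·844
1 = 2064·34184 − 8465·8335
1 = −8465·76703 + 18994·34184
1 = 18994·647808 − 160417·76703
1 = −160417·22749983 + 5633589·647808
So 647808·5633589 ≡ 1 (mod 22749983).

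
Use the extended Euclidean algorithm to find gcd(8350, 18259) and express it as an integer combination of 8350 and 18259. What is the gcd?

1

Repeated division:
18259 = 2·8350 + 1559
8350 = 5·1559 + 555
1559 = 2·555 + 449
555 = 1·449 + 106
449 = 4·106 + 25
106 = 4·25 + 6
25 = 4·6 + 1
6 = 6·1 + 0
gcd(8350, 18259) = 1.
Express as a combination:
1 = 25 − 4·6
1 = −4·106 + 17·25
1 = 17·449 − 72·106
1 = −72·555 + 89·449
1 = 89·1559 − 250·555
1 = −250·8350 + 1339·1559
1 = 1339·18259 − 2928·8350
So 1 = (1339)·18259 + (-2928)·8350.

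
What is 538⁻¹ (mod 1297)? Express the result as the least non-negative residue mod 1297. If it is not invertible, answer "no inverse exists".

581

gcd(1297, 538) by repeated division:
1297 = 2·538 + 221
538 = 2·221 + 96
221 = 2·96 + 29
96 = 3·29 + 9
29 = 3·9 + 2
9 = 4·2 + 1
2 = 2·1 + 0
Since gcd(538, 1297) = 1, back-substitute to write 1 as a combination:
1 = 9 − 4·2
1 = −4·29 + 13·9
1 = 13·96 − 43·29
1 = −43·221 + 99·96
1 = 99·538 − 241·221
1 = −241·1297 + 581·538
So 538·581 ≡ 1 (mod 1297).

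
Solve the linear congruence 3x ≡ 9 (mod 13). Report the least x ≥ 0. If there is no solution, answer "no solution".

3

First find gcd(3, 13):
13 = 4*3 + 1
3 = 3*1 + 0
gcd = 1, so a unique solution mod 13 exists.
Back-substitute for the Bézout coefficients:
1 = 13 − 4·3
So 3·(-4) ≡ 1 (mod 13), giving 3⁻¹ ≡ 9.
x ≡ 3⁻¹·9 ≡ 9·9 ≡ 3 (mod 13).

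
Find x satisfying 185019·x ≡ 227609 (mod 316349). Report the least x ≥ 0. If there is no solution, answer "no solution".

First find gcd(185019, 316349):
316349 = 1·185019 + 131330
185019 = 1·131330 + 53689
131330 = 2·53689 + 23952
53689 = 2·23952 + 5785
23952 = 4·5785 + 812
5785 = 7·812 + 101
812 = 8·101 + 4
101 = 25·4 + 1
4 = 4·1 + 0
gcd = 1, so a unique solution mod 316349 exists.
Back-substitute for the Bézout coefficients:
1 = 101 − 25·4
1 = −25·812 + 201·101
1 = 201·5785 − 1432·812
1 = −1432·23952 + 5929·5785
1 = 5929·53689 − 13290·23952
1 = −13290·131330 + 32509·53689
1 = 32509·185019 − 45799·131330
1 = −45799·316349 + 78308·185019
So 185019·(78308) ≡ 1 (mod 316349), giving 185019⁻¹ ≡ 78308.
x ≡ 185019⁻¹·227609 ≡ 78308·227609 ≡ 186563 (mod 316349).

186563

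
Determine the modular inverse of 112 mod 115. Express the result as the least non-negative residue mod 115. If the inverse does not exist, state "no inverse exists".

38

gcd(115, 112) by repeated division:
115 = 1*112 + 3
112 = 37*3 + 1
3 = 3*1 + 0
Since gcd(112, 115) = 1, back-substitute to write 1 as a combination:
1 = 112 − 37·3
1 = −37·115 + 38·112
So 112·38 ≡ 1 (mod 115).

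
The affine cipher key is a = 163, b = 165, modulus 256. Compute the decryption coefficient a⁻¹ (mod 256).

11

gcd(256, 163) by repeated division:
256 = 1·163 + 93
163 = 1·93 + 70
93 = 1·70 + 23
70 = 3·23 + 1
23 = 23·1 + 0
gcd = 1, so the inverse exists. Back-substitute:
1 = 70 − 3·23
1 = −3·93 + 4·70
1 = 4·163 − 7·93
1 = −7·256 + 11·163
So 163·11 ≡ 1 (mod 256).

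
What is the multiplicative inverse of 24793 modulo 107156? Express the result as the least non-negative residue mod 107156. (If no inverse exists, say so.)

38989

gcd(107156, 24793) by repeated division:
107156 = 4·24793 + 7984
24793 = 3·7984 + 841
7984 = 9·841 + 415
841 = 2·415 + 11
415 = 37·11 + 8
11 = 1·8 + 3
8 = 2·3 + 2
3 = 1·2 + 1
2 = 2·1 + 0
gcd = 1, so the inverse exists. Back-substitute:
1 = 3 − 2
1 = −8 + 3·3
1 = 3·11 − 4·8
1 = −4·415 + 151·11
1 = 151·841 − 306·415
1 = −306·7984 + 2905·841
1 = 2905·24793 − 9021·7984
1 = −9021·107156 + 38989·24793
So 24793·38989 ≡ 1 (mod 107156).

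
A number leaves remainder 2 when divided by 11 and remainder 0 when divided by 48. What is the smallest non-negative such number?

Write x = 2 + 11·k. Then 11·k ≡ 0 − 2 ≡ 46 (mod 48).
Need 11⁻¹ mod 48. Extended Euclid on (48, 11):
48 = 4×11 + 4
11 = 2×4 + 3
4 = 1×3 + 1
3 = 3×1 + 0
Back-substitute:
1 = 4 − 3
1 = −11 + 3·4
1 = 3·48 − 13·11
11⁻¹ ≡ 35 (mod 48), so k ≡ 35·46 ≡ 26 (mod 48).
x = 2 + 11·26 = 288.

288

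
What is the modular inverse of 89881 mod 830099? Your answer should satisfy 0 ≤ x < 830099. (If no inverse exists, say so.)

787006

Apply the Euclidean algorithm to 830099 and 89881:
830099 = 9*89881 + 21170
89881 = 4*21170 + 5201
21170 = 4*5201 + 366
5201 = 14*366 + 77
366 = 4*77 + 58
77 = 1*58 + 19
58 = 3*19 + 1
19 = 19*1 + 0
Since gcd(89881, 830099) = 1, back-substitute to write 1 as a combination:
1 = 58 − 3·19
1 = −3·77 + 4·58
1 = 4·366 − 19·77
1 = −19·5201 + 270·366
1 = 270·21170 − 1099·5201
1 = −1099·89881 + 4666·21170
1 = 4666·830099 − 43093·89881
So 89881·(-43093) ≡ 1 (mod 830099), and -43093 ≡ 787006 (mod 830099).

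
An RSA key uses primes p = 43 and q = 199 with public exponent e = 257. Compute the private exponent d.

φ(n) = (p−1)(q−1) = 42·198 = 8316.
Need d with 257·d ≡ 1 (mod 8316). Apply the extended Euclidean algorithm:
8316 = 32·257 + 92
257 = 2·92 + 73
92 = 1·73 + 19
73 = 3·19 + 16
19 = 1·16 + 3
16 = 5·3 + 1
3 = 3·1 + 0
Back-substitute:
1 = 16 − 5·3
1 = −5·19 + 6·16
1 = 6·73 − 23·19
1 = −23·92 + 29·73
1 = 29·257 − 81·92
1 = −81·8316 + 2621·257
So 257·2621 ≡ 1 (mod 8316), hence d = 2621.

2621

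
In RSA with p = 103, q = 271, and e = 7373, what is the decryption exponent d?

φ(n) = (p−1)(q−1) = 102·270 = 27540.
Need d with 7373·d ≡ 1 (mod 27540). Apply the extended Euclidean algorithm:
27540 = 3·7373 + 5421
7373 = 1·5421 + 1952
5421 = 2·1952 + 1517
1952 = 1·1517 + 435
1517 = 3·435 + 212
435 = 2·212 + 11
212 = 19·11 + 3
11 = 3·3 + 2
3 = 1·2 + 1
2 = 2·1 + 0
Back-substitute:
1 = 3 − 2
1 = −11 + 4·3
1 = 4·212 − 77·11
1 = −77·435 + 158·212
1 = 158·1517 − 551·435
1 = −551·1952 + 709·1517
1 = 709·5421 − 1969·1952
1 = −1969·7373 + 2678·5421
1 = 2678·27540 − 10003·7373
So 7373·(-10003) ≡ 1 (mod 27540), hence d ≡ -10003 ≡ 17537 (mod 27540).

17537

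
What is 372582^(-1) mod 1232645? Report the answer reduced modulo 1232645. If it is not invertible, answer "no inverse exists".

604763

Apply the Euclidean algorithm to 1232645 and 372582:
1232645 = 3×372582 + 114899
372582 = 3×114899 + 27885
114899 = 4×27885 + 3359
27885 = 8×3359 + 1013
3359 = 3×1013 + 320
1013 = 3×320 + 53
320 = 6×53 + 2
53 = 26×2 + 1
2 = 2×1 + 0
The gcd is 1. Working backward:
1 = 53 − 26·2
1 = −26·320 + 157·53
1 = 157·1013 − 497·320
1 = −497·3359 + 1648·1013
1 = 1648·27885 − 13681·3359
1 = −13681·114899 + 56372·27885
1 = 56372·372582 − 182797·114899
1 = −182797·1232645 + 604763·372582
So 372582·604763 ≡ 1 (mod 1232645).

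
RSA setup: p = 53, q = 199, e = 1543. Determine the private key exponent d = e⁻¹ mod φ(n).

φ(n) = (p−1)(q−1) = 52·198 = 10296.
Need d with 1543·d ≡ 1 (mod 10296). Apply the extended Euclidean algorithm:
10296 = 6×1543 + 1038
1543 = 1×1038 + 505
1038 = 2×505 + 28
505 = 18×28 + 1
28 = 28×1 + 0
Back-substitute:
1 = 505 − 18·28
1 = −18·1038 + 37·505
1 = 37·1543 − 55·1038
1 = −55·10296 + 367·1543
So 1543·367 ≡ 1 (mod 10296), hence d = 367.

367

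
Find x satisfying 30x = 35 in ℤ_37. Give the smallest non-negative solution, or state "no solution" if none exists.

First find gcd(30, 37):
37 = 1·30 + 7
30 = 4·7 + 2
7 = 3·2 + 1
2 = 2·1 + 0
gcd = 1, so a unique solution mod 37 exists.
Back-substitute for the Bézout coefficients:
1 = 7 − 3·2
1 = −3·30 + 13·7
1 = 13·37 − 16·30
So 30·(-16) ≡ 1 (mod 37), giving 30⁻¹ ≡ 21.
x ≡ 30⁻¹·35 ≡ 21·35 ≡ 32 (mod 37).

32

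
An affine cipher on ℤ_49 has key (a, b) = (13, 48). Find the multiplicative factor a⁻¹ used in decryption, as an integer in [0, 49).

34

Apply the Euclidean algorithm to 49 and 13:
49 = 3×13 + 10
13 = 1×10 + 3
10 = 3×3 + 1
3 = 3×1 + 0
Since gcd(13, 49) = 1, back-substitute to write 1 as a combination:
1 = 10 − 3·3
1 = −3·13 + 4·10
1 = 4·49 − 15·13
Thus 13·(-15) ≡ 1 (mod 49); reducing, -15 mod 49 = 34.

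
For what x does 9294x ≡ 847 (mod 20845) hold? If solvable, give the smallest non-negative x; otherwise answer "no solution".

First find gcd(9294, 20845):
20845 = 2*9294 + 2257
9294 = 4*2257 + 266
2257 = 8*266 + 129
266 = 2*129 + 8
129 = 16*8 + 1
8 = 8*1 + 0
gcd = 1, so a unique solution mod 20845 exists.
Back-substitute for the Bézout coefficients:
1 = 129 − 16·8
1 = −16·266 + 33·129
1 = 33·2257 − 280·266
1 = −280·9294 + 1153·2257
1 = 1153·20845 − 2586·9294
So 9294·(-2586) ≡ 1 (mod 20845), giving 9294⁻¹ ≡ 18259.
x ≡ 9294⁻¹·847 ≡ 18259·847 ≡ 19228 (mod 20845).

19228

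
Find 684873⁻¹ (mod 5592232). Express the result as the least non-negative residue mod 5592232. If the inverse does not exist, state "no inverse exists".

Run Euclid on (5592232, 684873):
5592232 = 8*684873 + 113248
684873 = 6*113248 + 5385
113248 = 21*5385 + 163
5385 = 33*163 + 6
163 = 27*6 + 1
6 = 6*1 + 0
gcd = 1, so the inverse exists. Back-substitute:
1 = 163 − 27·6
1 = −27·5385 + 892·163
1 = 892·113248 − 18759·5385
1 = −18759·684873 + 113446·113248
1 = 113446·5592232 − 926327·684873
Hence 684873⁻¹ ≡ -926327 ≡ 4665905 (mod 5592232).

4665905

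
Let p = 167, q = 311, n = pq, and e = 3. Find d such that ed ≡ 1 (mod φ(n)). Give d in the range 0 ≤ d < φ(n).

φ(n) = (p−1)(q−1) = 166·310 = 51460.
Need d with 3·d ≡ 1 (mod 51460). Apply the extended Euclidean algorithm:
51460 = 17153·3 + 1
3 = 3·1 + 0
Back-substitute:
1 = 51460 − 17153·3
So 3·(-17153) ≡ 1 (mod 51460), hence d ≡ -17153 ≡ 34307 (mod 51460).

34307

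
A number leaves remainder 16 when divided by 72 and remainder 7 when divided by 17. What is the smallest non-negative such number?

160

Write x = 16 + 72·k. Then 72·k ≡ 7 − 16 ≡ 8 (mod 17).
Need 72⁻¹ mod 17. Extended Euclid on (17, 4):
17 = 4·4 + 1
4 = 4·1 + 0
Back-substitute:
1 = 17 − 4·4
72⁻¹ ≡ 13 (mod 17), so k ≡ 13·8 ≡ 2 (mod 17).
x = 16 + 72·2 = 160.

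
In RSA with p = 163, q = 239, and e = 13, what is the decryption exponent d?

20761

φ(n) = (p−1)(q−1) = 162·238 = 38556.
Need d with 13·d ≡ 1 (mod 38556). Apply the extended Euclidean algorithm:
38556 = 2965*13 + 11
13 = 1*11 + 2
11 = 5*2 + 1
2 = 2*1 + 0
Back-substitute:
1 = 11 − 5·2
1 = −5·13 + 6·11
1 = 6·38556 − 17795·13
So 13·(-17795) ≡ 1 (mod 38556), hence d ≡ -17795 ≡ 20761 (mod 38556).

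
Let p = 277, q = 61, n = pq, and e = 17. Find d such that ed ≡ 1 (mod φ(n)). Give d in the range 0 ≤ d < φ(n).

φ(n) = (p−1)(q−1) = 276·60 = 16560.
Need d with 17·d ≡ 1 (mod 16560). Apply the extended Euclidean algorithm:
16560 = 974*17 + 2
17 = 8*2 + 1
2 = 2*1 + 0
Back-substitute:
1 = 17 − 8·2
1 = −8·16560 + 7793·17
So 17·7793 ≡ 1 (mod 16560), hence d = 7793.

7793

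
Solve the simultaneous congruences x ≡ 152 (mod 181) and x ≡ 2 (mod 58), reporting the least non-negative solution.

3772

Write x = 152 + 181·k. Then 181·k ≡ 2 − 152 ≡ 24 (mod 58).
Need 181⁻¹ mod 58. Extended Euclid on (58, 7):
58 = 8·7 + 2
7 = 3·2 + 1
2 = 2·1 + 0
Back-substitute:
1 = 7 − 3·2
1 = −3·58 + 25·7
181⁻¹ ≡ 25 (mod 58), so k ≡ 25·24 ≡ 20 (mod 58).
x = 152 + 181·20 = 3772.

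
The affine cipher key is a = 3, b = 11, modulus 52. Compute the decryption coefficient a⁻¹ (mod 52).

Apply the Euclidean algorithm to 52 and 3:
52 = 17×3 + 1
3 = 3×1 + 0
The gcd is 1. Working backward:
1 = 52 − 17·3
Hence 3⁻¹ ≡ -17 ≡ 35 (mod 52).

35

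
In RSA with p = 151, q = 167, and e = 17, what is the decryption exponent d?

φ(n) = (p−1)(q−1) = 150·166 = 24900.
Need d with 17·d ≡ 1 (mod 24900). Apply the extended Euclidean algorithm:
24900 = 1464×17 + 12
17 = 1×12 + 5
12 = 2×5 + 2
5 = 2×2 + 1
2 = 2×1 + 0
Back-substitute:
1 = 5 − 2·2
1 = −2·12 + 5·5
1 = 5·17 − 7·12
1 = −7·24900 + 10253·17
So 17·10253 ≡ 1 (mod 24900), hence d = 10253.

10253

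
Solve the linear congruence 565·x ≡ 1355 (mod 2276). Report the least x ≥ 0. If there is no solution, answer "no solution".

First find gcd(565, 2276):
2276 = 4*565 + 16
565 = 35*16 + 5
16 = 3*5 + 1
5 = 5*1 + 0
gcd = 1, so a unique solution mod 2276 exists.
Back-substitute for the Bézout coefficients:
1 = 16 − 3·5
1 = −3·565 + 106·16
1 = 106·2276 − 427·565
So 565·(-427) ≡ 1 (mod 2276), giving 565⁻¹ ≡ 1849.
x ≡ 565⁻¹·1355 ≡ 1849·1355 ≡ 1795 (mod 2276).

1795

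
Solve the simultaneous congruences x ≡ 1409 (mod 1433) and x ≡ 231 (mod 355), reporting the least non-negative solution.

Write x = 1409 + 1433·k. Then 1433·k ≡ 231 − 1409 ≡ 242 (mod 355).
Need 1433⁻¹ mod 355. Extended Euclid on (355, 13):
355 = 27·13 + 4
13 = 3·4 + 1
4 = 4·1 + 0
Back-substitute:
1 = 13 − 3·4
1 = −3·355 + 82·13
1433⁻¹ ≡ 82 (mod 355), so k ≡ 82·242 ≡ 319 (mod 355).
x = 1409 + 1433·319 = 458536.

458536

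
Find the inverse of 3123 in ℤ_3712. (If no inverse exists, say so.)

1147

Run Euclid on (3712, 3123):
3712 = 1*3123 + 589
3123 = 5*589 + 178
589 = 3*178 + 55
178 = 3*55 + 13
55 = 4*13 + 3
13 = 4*3 + 1
3 = 3*1 + 0
Since gcd(3123, 3712) = 1, back-substitute to write 1 as a combination:
1 = 13 − 4·3
1 = −4·55 + 17·13
1 = 17·178 − 55·55
1 = −55·589 + 182·178
1 = 182·3123 − 965·589
1 = −965·3712 + 1147·3123
So 3123·1147 ≡ 1 (mod 3712).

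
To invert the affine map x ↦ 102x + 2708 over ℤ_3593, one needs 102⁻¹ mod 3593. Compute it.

1092

Apply the Euclidean algorithm to 3593 and 102:
3593 = 35·102 + 23
102 = 4·23 + 10
23 = 2·10 + 3
10 = 3·3 + 1
3 = 3·1 + 0
The gcd is 1. Working backward:
1 = 10 − 3·3
1 = −3·23 + 7·10
1 = 7·102 − 31·23
1 = −31·3593 + 1092·102
So 102·1092 ≡ 1 (mod 3593).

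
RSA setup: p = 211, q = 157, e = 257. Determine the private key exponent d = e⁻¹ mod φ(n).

30593

φ(n) = (p−1)(q−1) = 210·156 = 32760.
Need d with 257·d ≡ 1 (mod 32760). Apply the extended Euclidean algorithm:
32760 = 127·257 + 121
257 = 2·121 + 15
121 = 8·15 + 1
15 = 15·1 + 0
Back-substitute:
1 = 121 − 8·15
1 = −8·257 + 17·121
1 = 17·32760 − 2167·257
So 257·(-2167) ≡ 1 (mod 32760), hence d ≡ -2167 ≡ 30593 (mod 32760).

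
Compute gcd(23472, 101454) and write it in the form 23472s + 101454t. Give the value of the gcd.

6

Repeated division:
101454 = 4*23472 + 7566
23472 = 3*7566 + 774
7566 = 9*774 + 600
774 = 1*600 + 174
600 = 3*174 + 78
174 = 2*78 + 18
78 = 4*18 + 6
18 = 3*6 + 0
gcd(23472, 101454) = 6.
Working backward:
6 = 78 − 4·18
6 = −4·174 + 9·78
6 = 9·600 − 31·174
6 = −31·774 + 40·600
6 = 40·7566 − 391·774
6 = −391·23472 + 1213·7566
6 = 1213·101454 − 5243·23472
So 6 = (1213)·101454 + (-5243)·23472.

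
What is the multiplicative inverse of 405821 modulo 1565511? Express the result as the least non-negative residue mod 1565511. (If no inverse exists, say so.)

Apply the Euclidean algorithm to 1565511 and 405821:
1565511 = 3·405821 + 348048
405821 = 1·348048 + 57773
348048 = 6·57773 + 1410
57773 = 40·1410 + 1373
1410 = 1·1373 + 37
1373 = 37·37 + 4
37 = 9·4 + 1
4 = 4·1 + 0
The gcd is 1. Working backward:
1 = 37 − 9·4
1 = −9·1373 + 334·37
1 = 334·1410 − 343·1373
1 = −343·57773 + 14054·1410
1 = 14054·348048 − 84667·57773
1 = −84667·405821 + 98721·348048
1 = 98721·1565511 − 380830·405821
So 405821·(-380830) ≡ 1 (mod 1565511), and -380830 ≡ 1184681 (mod 1565511).

1184681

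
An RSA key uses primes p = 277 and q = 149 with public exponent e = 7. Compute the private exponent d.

11671

φ(n) = (p−1)(q−1) = 276·148 = 40848.
Need d with 7·d ≡ 1 (mod 40848). Apply the extended Euclidean algorithm:
40848 = 5835*7 + 3
7 = 2*3 + 1
3 = 3*1 + 0
Back-substitute:
1 = 7 − 2·3
1 = −2·40848 + 11671·7
So 7·11671 ≡ 1 (mod 40848), hence d = 11671.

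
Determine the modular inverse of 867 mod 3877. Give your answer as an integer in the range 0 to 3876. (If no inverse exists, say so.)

gcd(3877, 867) by repeated division:
3877 = 4*867 + 409
867 = 2*409 + 49
409 = 8*49 + 17
49 = 2*17 + 15
17 = 1*15 + 2
15 = 7*2 + 1
2 = 2*1 + 0
The gcd is 1. Working backward:
1 = 15 − 7·2
1 = −7·17 + 8·15
1 = 8·49 − 23·17
1 = −23·409 + 192·49
1 = 192·867 − 407·409
1 = −407·3877 + 1820·867
So 867·1820 ≡ 1 (mod 3877).

1820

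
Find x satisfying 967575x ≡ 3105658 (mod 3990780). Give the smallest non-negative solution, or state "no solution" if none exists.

gcd(967575, 3990780):
3990780 = 4·967575 + 120480
967575 = 8·120480 + 3735
120480 = 32·3735 + 960
3735 = 3·960 + 855
960 = 1·855 + 105
855 = 8·105 + 15
105 = 7·15 + 0
gcd = 15, but 15 ∤ 3105658, so the congruence has no solution.

no solution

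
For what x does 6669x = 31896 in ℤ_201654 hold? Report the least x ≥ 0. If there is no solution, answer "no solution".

8562

First find gcd(6669, 201654):
201654 = 30·6669 + 1584
6669 = 4·1584 + 333
1584 = 4·333 + 252
333 = 1·252 + 81
252 = 3·81 + 9
81 = 9·9 + 0
gcd = 9 and 9 | 31896, so solutions exist. Divide through by 9: 741x ≡ 3544 (mod 22406).
Now find 741⁻¹ mod 22406:
22406 = 30×741 + 176
741 = 4×176 + 37
176 = 4×37 + 28
37 = 1×28 + 9
28 = 3×9 + 1
9 = 9×1 + 0
Back-substitute:
1 = 28 − 3·9
1 = −3·37 + 4·28
1 = 4·176 − 19·37
1 = −19·741 + 80·176
1 = 80·22406 − 2419·741
So 741·(-2419) ≡ 1 (mod 22406), i.e. 741⁻¹ ≡ 19987.
Then x ≡ 19987·3544 ≡ 8562 (mod 22406); the smallest non-negative solution is x = 8562.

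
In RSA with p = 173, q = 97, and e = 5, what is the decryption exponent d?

6605

φ(n) = (p−1)(q−1) = 172·96 = 16512.
Need d with 5·d ≡ 1 (mod 16512). Apply the extended Euclidean algorithm:
16512 = 3302·5 + 2
5 = 2·2 + 1
2 = 2·1 + 0
Back-substitute:
1 = 5 − 2·2
1 = −2·16512 + 6605·5
So 5·6605 ≡ 1 (mod 16512), hence d = 6605.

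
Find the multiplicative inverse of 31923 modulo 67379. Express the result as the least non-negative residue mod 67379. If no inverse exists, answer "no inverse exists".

13369

gcd(67379, 31923) by repeated division:
67379 = 2*31923 + 3533
31923 = 9*3533 + 126
3533 = 28*126 + 5
126 = 25*5 + 1
5 = 5*1 + 0
The gcd is 1. Working backward:
1 = 126 − 25·5
1 = −25·3533 + 701·126
1 = 701·31923 − 6334·3533
1 = −6334·67379 + 13369·31923
So 31923·13369 ≡ 1 (mod 67379).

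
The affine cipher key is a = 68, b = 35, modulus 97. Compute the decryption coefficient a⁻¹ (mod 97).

Extended Euclidean algorithm:
97 = 1*68 + 29
68 = 2*29 + 10
29 = 2*10 + 9
10 = 1*9 + 1
9 = 9*1 + 0
The gcd is 1. Working backward:
1 = 10 − 9
1 = −29 + 3·10
1 = 3·68 − 7·29
1 = −7·97 + 10·68
So 68·10 ≡ 1 (mod 97).

10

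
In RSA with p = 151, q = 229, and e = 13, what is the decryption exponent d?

23677

φ(n) = (p−1)(q−1) = 150·228 = 34200.
Need d with 13·d ≡ 1 (mod 34200). Apply the extended Euclidean algorithm:
34200 = 2630*13 + 10
13 = 1*10 + 3
10 = 3*3 + 1
3 = 3*1 + 0
Back-substitute:
1 = 10 − 3·3
1 = −3·13 + 4·10
1 = 4·34200 − 10523·13
So 13·(-10523) ≡ 1 (mod 34200), hence d ≡ -10523 ≡ 23677 (mod 34200).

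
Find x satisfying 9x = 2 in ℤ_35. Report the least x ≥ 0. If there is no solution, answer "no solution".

8

First find gcd(9, 35):
35 = 3*9 + 8
9 = 1*8 + 1
8 = 8*1 + 0
gcd = 1, so a unique solution mod 35 exists.
Back-substitute for the Bézout coefficients:
1 = 9 − 8
1 = −35 + 4·9
So 9·(4) ≡ 1 (mod 35), giving 9⁻¹ ≡ 4.
x ≡ 9⁻¹·2 ≡ 4·2 ≡ 8 (mod 35).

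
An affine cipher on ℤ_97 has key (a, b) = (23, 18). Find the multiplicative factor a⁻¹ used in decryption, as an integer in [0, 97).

38

gcd(97, 23) by repeated division:
97 = 4*23 + 5
23 = 4*5 + 3
5 = 1*3 + 2
3 = 1*2 + 1
2 = 2*1 + 0
The gcd is 1. Working backward:
1 = 3 − 2
1 = −5 + 2·3
1 = 2·23 − 9·5
1 = −9·97 + 38·23
So 23·38 ≡ 1 (mod 97).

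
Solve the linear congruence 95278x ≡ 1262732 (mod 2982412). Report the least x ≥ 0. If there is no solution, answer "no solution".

1161920

First find gcd(95278, 2982412):
2982412 = 31×95278 + 28794
95278 = 3×28794 + 8896
28794 = 3×8896 + 2106
8896 = 4×2106 + 472
2106 = 4×472 + 218
472 = 2×218 + 36
218 = 6×36 + 2
36 = 18×2 + 0
gcd = 2 and 2 | 1262732, so solutions exist. Divide through by 2: 47639x ≡ 631366 (mod 1491206).
Now find 47639⁻¹ mod 1491206:
1491206 = 31×47639 + 14397
47639 = 3×14397 + 4448
14397 = 3×4448 + 1053
4448 = 4×1053 + 236
1053 = 4×236 + 109
236 = 2×109 + 18
109 = 6×18 + 1
18 = 18×1 + 0
Back-substitute:
1 = 109 − 6·18
1 = −6·236 + 13·109
1 = 13·1053 − 58·236
1 = −58·4448 + 245·1053
1 = 245·14397 − 793·4448
1 = −793·47639 + 2624·14397
1 = 2624·1491206 − 82137·47639
So 47639·(-82137) ≡ 1 (mod 1491206), i.e. 47639⁻¹ ≡ 1409069.
Then x ≡ 1409069·631366 ≡ 1161920 (mod 1491206); the smallest non-negative solution is x = 1161920.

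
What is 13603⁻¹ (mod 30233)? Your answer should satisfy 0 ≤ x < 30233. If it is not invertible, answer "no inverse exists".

Extended Euclidean algorithm:
30233 = 2×13603 + 3027
13603 = 4×3027 + 1495
3027 = 2×1495 + 37
1495 = 40×37 + 15
37 = 2×15 + 7
15 = 2×7 + 1
7 = 7×1 + 0
The gcd is 1. Working backward:
1 = 15 − 2·7
1 = −2·37 + 5·15
1 = 5·1495 − 202·37
1 = −202·3027 + 409·1495
1 = 409·13603 − 1838·3027
1 = −1838·30233 + 4085·13603
So 13603·4085 ≡ 1 (mod 30233).

4085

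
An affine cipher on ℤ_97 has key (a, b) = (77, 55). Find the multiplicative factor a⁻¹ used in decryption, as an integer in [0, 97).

63

Extended Euclidean algorithm:
97 = 1×77 + 20
77 = 3×20 + 17
20 = 1×17 + 3
17 = 5×3 + 2
3 = 1×2 + 1
2 = 2×1 + 0
Since gcd(77, 97) = 1, back-substitute to write 1 as a combination:
1 = 3 − 2
1 = −17 + 6·3
1 = 6·20 − 7·17
1 = −7·77 + 27·20
1 = 27·97 − 34·77
Thus 77·(-34) ≡ 1 (mod 97); reducing, -34 mod 97 = 63.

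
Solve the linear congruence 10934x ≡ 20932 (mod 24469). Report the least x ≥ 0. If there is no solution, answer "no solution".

20577

First find gcd(10934, 24469):
24469 = 2*10934 + 2601
10934 = 4*2601 + 530
2601 = 4*530 + 481
530 = 1*481 + 49
481 = 9*49 + 40
49 = 1*40 + 9
40 = 4*9 + 4
9 = 2*4 + 1
4 = 4*1 + 0
gcd = 1, so a unique solution mod 24469 exists.
Back-substitute for the Bézout coefficients:
1 = 9 − 2·4
1 = −2·40 + 9·9
1 = 9·49 − 11·40
1 = −11·481 + 108·49
1 = 108·530 − 119·481
1 = −119·2601 + 584·530
1 = 584·10934 − 2455·2601
1 = −2455·24469 + 5494·10934
So 10934·(5494) ≡ 1 (mod 24469), giving 10934⁻¹ ≡ 5494.
x ≡ 10934⁻¹·20932 ≡ 5494·20932 ≡ 20577 (mod 24469).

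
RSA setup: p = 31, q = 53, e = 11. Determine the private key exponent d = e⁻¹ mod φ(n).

φ(n) = (p−1)(q−1) = 30·52 = 1560.
Need d with 11·d ≡ 1 (mod 1560). Apply the extended Euclidean algorithm:
1560 = 141×11 + 9
11 = 1×9 + 2
9 = 4×2 + 1
2 = 2×1 + 0
Back-substitute:
1 = 9 − 4·2
1 = −4·11 + 5·9
1 = 5·1560 − 709·11
So 11·(-709) ≡ 1 (mod 1560), hence d ≡ -709 ≡ 851 (mod 1560).

851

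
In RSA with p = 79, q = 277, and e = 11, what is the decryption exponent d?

φ(n) = (p−1)(q−1) = 78·276 = 21528.
Need d with 11·d ≡ 1 (mod 21528). Apply the extended Euclidean algorithm:
21528 = 1957*11 + 1
11 = 11*1 + 0
Back-substitute:
1 = 21528 − 1957·11
So 11·(-1957) ≡ 1 (mod 21528), hence d ≡ -1957 ≡ 19571 (mod 21528).

19571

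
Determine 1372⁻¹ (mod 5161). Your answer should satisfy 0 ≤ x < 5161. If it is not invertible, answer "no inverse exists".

Extended Euclidean algorithm:
5161 = 3·1372 + 1045
1372 = 1·1045 + 327
1045 = 3·327 + 64
327 = 5·64 + 7
64 = 9·7 + 1
7 = 7·1 + 0
Since gcd(1372, 5161) = 1, back-substitute to write 1 as a combination:
1 = 64 − 9·7
1 = −9·327 + 46·64
1 = 46·1045 − 147·327
1 = −147·1372 + 193·1045
1 = 193·5161 − 726·1372
So 1372·(-726) ≡ 1 (mod 5161), and -726 ≡ 4435 (mod 5161).

4435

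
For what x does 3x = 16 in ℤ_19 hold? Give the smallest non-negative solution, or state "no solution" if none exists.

18

First find gcd(3, 19):
19 = 6·3 + 1
3 = 3·1 + 0
gcd = 1, so a unique solution mod 19 exists.
Back-substitute for the Bézout coefficients:
1 = 19 − 6·3
So 3·(-6) ≡ 1 (mod 19), giving 3⁻¹ ≡ 13.
x ≡ 3⁻¹·16 ≡ 13·16 ≡ 18 (mod 19).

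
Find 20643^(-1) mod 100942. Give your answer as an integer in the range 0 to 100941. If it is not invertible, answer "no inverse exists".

32019

Run Euclid on (100942, 20643):
100942 = 4*20643 + 18370
20643 = 1*18370 + 2273
18370 = 8*2273 + 186
2273 = 12*186 + 41
186 = 4*41 + 22
41 = 1*22 + 19
22 = 1*19 + 3
19 = 6*3 + 1
3 = 3*1 + 0
gcd = 1, so the inverse exists. Back-substitute:
1 = 19 − 6·3
1 = −6·22 + 7·19
1 = 7·41 − 13·22
1 = −13·186 + 59·41
1 = 59·2273 − 721·186
1 = −721·18370 + 5827·2273
1 = 5827·20643 − 6548·18370
1 = −6548·100942 + 32019·20643
So 20643·32019 ≡ 1 (mod 100942).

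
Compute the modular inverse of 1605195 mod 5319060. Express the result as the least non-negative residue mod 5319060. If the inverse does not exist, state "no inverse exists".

Euclidean algorithm on 5319060, 1605195:
5319060 = 3·1605195 + 503475
1605195 = 3·503475 + 94770
503475 = 5·94770 + 29625
94770 = 3·29625 + 5895
29625 = 5·5895 + 150
5895 = 39·150 + 45
150 = 3·45 + 15
45 = 3·15 + 0
The gcd is 15, not 1, hence no inverse exists.

no inverse exists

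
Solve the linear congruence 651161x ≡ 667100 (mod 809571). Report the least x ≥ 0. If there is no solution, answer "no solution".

6844

First find gcd(651161, 809571):
809571 = 1*651161 + 158410
651161 = 4*158410 + 17521
158410 = 9*17521 + 721
17521 = 24*721 + 217
721 = 3*217 + 70
217 = 3*70 + 7
70 = 10*7 + 0
gcd = 7 and 7 | 667100, so solutions exist. Divide through by 7: 93023x ≡ 95300 (mod 115653).
Now find 93023⁻¹ mod 115653:
115653 = 1×93023 + 22630
93023 = 4×22630 + 2503
22630 = 9×2503 + 103
2503 = 24×103 + 31
103 = 3×31 + 10
31 = 3×10 + 1
10 = 10×1 + 0
Back-substitute:
1 = 31 − 3·10
1 = −3·103 + 10·31
1 = 10·2503 − 243·103
1 = −243·22630 + 2197·2503
1 = 2197·93023 − 9031·22630
1 = −9031·115653 + 11228·93023
So 93023⁻¹ ≡ 11228 (mod 115653).
Then x ≡ 11228·95300 ≡ 6844 (mod 115653); the smallest non-negative solution is x = 6844.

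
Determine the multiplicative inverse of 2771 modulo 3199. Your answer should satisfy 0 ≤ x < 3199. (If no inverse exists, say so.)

gcd(3199, 2771) by repeated division:
3199 = 1×2771 + 428
2771 = 6×428 + 203
428 = 2×203 + 22
203 = 9×22 + 5
22 = 4×5 + 2
5 = 2×2 + 1
2 = 2×1 + 0
Since gcd(2771, 3199) = 1, back-substitute to write 1 as a combination:
1 = 5 − 2·2
1 = −2·22 + 9·5
1 = 9·203 − 83·22
1 = −83·428 + 175·203
1 = 175·2771 − 1133·428
1 = −1133·3199 + 1308·2771
So 2771·1308 ≡ 1 (mod 3199).

1308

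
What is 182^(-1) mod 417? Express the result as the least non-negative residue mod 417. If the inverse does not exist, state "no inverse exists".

236

Apply the Euclidean algorithm to 417 and 182:
417 = 2×182 + 53
182 = 3×53 + 23
53 = 2×23 + 7
23 = 3×7 + 2
7 = 3×2 + 1
2 = 2×1 + 0
The gcd is 1. Working backward:
1 = 7 − 3·2
1 = −3·23 + 10·7
1 = 10·53 − 23·23
1 = −23·182 + 79·53
1 = 79·417 − 181·182
So 182·(-181) ≡ 1 (mod 417), and -181 ≡ 236 (mod 417).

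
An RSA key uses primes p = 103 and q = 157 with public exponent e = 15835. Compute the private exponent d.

11779

φ(n) = (p−1)(q−1) = 102·156 = 15912.
Need d with 15835·d ≡ 1 (mod 15912). Apply the extended Euclidean algorithm:
15912 = 1·15835 + 77
15835 = 205·77 + 50
77 = 1·50 + 27
50 = 1·27 + 23
27 = 1·23 + 4
23 = 5·4 + 3
4 = 1·3 + 1
3 = 3·1 + 0
Back-substitute:
1 = 4 − 3
1 = −23 + 6·4
1 = 6·27 − 7·23
1 = −7·50 + 13·27
1 = 13·77 − 20·50
1 = −20·15835 + 4113·77
1 = 4113·15912 − 4133·15835
So 15835·(-4133) ≡ 1 (mod 15912), hence d ≡ -4133 ≡ 11779 (mod 15912).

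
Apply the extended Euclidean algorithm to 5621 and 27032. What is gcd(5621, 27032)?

1

Apply Euclid's algorithm to 27032 and 5621:
27032 = 4·5621 + 4548
5621 = 1·4548 + 1073
4548 = 4·1073 + 256
1073 = 4·256 + 49
256 = 5·49 + 11
49 = 4·11 + 5
11 = 2·5 + 1
5 = 5·1 + 0
gcd(5621, 27032) = 1.
Working backward:
1 = 11 − 2·5
1 = −2·49 + 9·11
1 = 9·256 − 47·49
1 = −47·1073 + 197·256
1 = 197·4548 − 835·1073
1 = −835·5621 + 1032·4548
1 = 1032·27032 − 4963·5621
So 1 = (1032)·27032 + (-4963)·5621.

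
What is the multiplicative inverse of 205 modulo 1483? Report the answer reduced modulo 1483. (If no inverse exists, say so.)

1143

Apply the Euclidean algorithm to 1483 and 205:
1483 = 7·205 + 48
205 = 4·48 + 13
48 = 3·13 + 9
13 = 1·9 + 4
9 = 2·4 + 1
4 = 4·1 + 0
Since gcd(205, 1483) = 1, back-substitute to write 1 as a combination:
1 = 9 − 2·4
1 = −2·13 + 3·9
1 = 3·48 − 11·13
1 = −11·205 + 47·48
1 = 47·1483 − 340·205
Hence 205⁻¹ ≡ -340 ≡ 1143 (mod 1483).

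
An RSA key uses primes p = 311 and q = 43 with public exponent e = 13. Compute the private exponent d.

11017

φ(n) = (p−1)(q−1) = 310·42 = 13020.
Need d with 13·d ≡ 1 (mod 13020). Apply the extended Euclidean algorithm:
13020 = 1001*13 + 7
13 = 1*7 + 6
7 = 1*6 + 1
6 = 6*1 + 0
Back-substitute:
1 = 7 − 6
1 = −13 + 2·7
1 = 2·13020 − 2003·13
So 13·(-2003) ≡ 1 (mod 13020), hence d ≡ -2003 ≡ 11017 (mod 13020).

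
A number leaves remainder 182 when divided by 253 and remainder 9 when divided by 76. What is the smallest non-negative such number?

16121

Write x = 182 + 253·k. Then 253·k ≡ 9 − 182 ≡ 55 (mod 76).
Need 253⁻¹ mod 76. Extended Euclid on (76, 25):
76 = 3*25 + 1
25 = 25*1 + 0
Back-substitute:
1 = 76 − 3·25
253⁻¹ ≡ 73 (mod 76), so k ≡ 73·55 ≡ 63 (mod 76).
x = 182 + 253·63 = 16121.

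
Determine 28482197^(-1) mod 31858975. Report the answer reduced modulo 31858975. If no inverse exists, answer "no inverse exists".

3525408

Apply the Euclidean algorithm to 31858975 and 28482197:
31858975 = 1×28482197 + 3376778
28482197 = 8×3376778 + 1467973
3376778 = 2×1467973 + 440832
1467973 = 3×440832 + 145477
440832 = 3×145477 + 4401
145477 = 33×4401 + 244
4401 = 18×244 + 9
244 = 27×9 + 1
9 = 9×1 + 0
The gcd is 1. Working backward:
1 = 244 − 27·9
1 = −27·4401 + 487·244
1 = 487·145477 − 16098·4401
1 = −16098·440832 + 48781·145477
1 = 48781·1467973 − 162441·440832
1 = −162441·3376778 + 373663·1467973
1 = 373663·28482197 − 3151745·3376778
1 = −3151745·31858975 + 3525408·28482197
So 28482197·3525408 ≡ 1 (mod 31858975).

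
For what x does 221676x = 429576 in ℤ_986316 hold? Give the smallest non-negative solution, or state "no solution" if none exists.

First find gcd(221676, 986316):
986316 = 4·221676 + 99612
221676 = 2·99612 + 22452
99612 = 4·22452 + 9804
22452 = 2·9804 + 2844
9804 = 3·2844 + 1272
2844 = 2·1272 + 300
1272 = 4·300 + 72
300 = 4·72 + 12
72 = 6·12 + 0
gcd = 12 and 12 | 429576, so solutions exist. Divide through by 12: 18473x ≡ 35798 (mod 82193).
Now find 18473⁻¹ mod 82193:
82193 = 4×18473 + 8301
18473 = 2×8301 + 1871
8301 = 4×1871 + 817
1871 = 2×817 + 237
817 = 3×237 + 106
237 = 2×106 + 25
106 = 4×25 + 6
25 = 4×6 + 1
6 = 6×1 + 0
Back-substitute:
1 = 25 − 4·6
1 = −4·106 + 17·25
1 = 17·237 − 38·106
1 = −38·817 + 131·237
1 = 131·1871 − 300·817
1 = −300·8301 + 1331·1871
1 = 1331·18473 − 2962·8301
1 = −2962·82193 + 13179·18473
So 18473⁻¹ ≡ 13179 (mod 82193).
Then x ≡ 13179·35798 ≡ 76215 (mod 82193); the smallest non-negative solution is x = 76215.

76215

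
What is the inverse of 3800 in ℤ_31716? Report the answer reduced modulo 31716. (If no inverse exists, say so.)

no inverse exists

Euclidean algorithm on 31716, 3800:
31716 = 8·3800 + 1316
3800 = 2·1316 + 1168
1316 = 1·1168 + 148
1168 = 7·148 + 132
148 = 1·132 + 16
132 = 8·16 + 4
16 = 4·4 + 0
gcd(3800, 31716) = 4 ≠ 1, so 3800 has no multiplicative inverse modulo 31716.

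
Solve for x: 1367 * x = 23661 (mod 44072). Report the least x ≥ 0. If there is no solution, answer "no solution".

First find gcd(1367, 44072):
44072 = 32·1367 + 328
1367 = 4·328 + 55
328 = 5·55 + 53
55 = 1·53 + 2
53 = 26·2 + 1
2 = 2·1 + 0
gcd = 1, so a unique solution mod 44072 exists.
Back-substitute for the Bézout coefficients:
1 = 53 − 26·2
1 = −26·55 + 27·53
1 = 27·328 − 161·55
1 = −161·1367 + 671·328
1 = 671·44072 − 21633·1367
So 1367·(-21633) ≡ 1 (mod 44072), giving 1367⁻¹ ≡ 22439.
x ≡ 1367⁻¹·23661 ≡ 22439·23661 ≡ 37867 (mod 44072).

37867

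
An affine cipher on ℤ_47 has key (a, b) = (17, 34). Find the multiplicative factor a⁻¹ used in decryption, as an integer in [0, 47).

36

Extended Euclidean algorithm:
47 = 2·17 + 13
17 = 1·13 + 4
13 = 3·4 + 1
4 = 4·1 + 0
The gcd is 1. Working backward:
1 = 13 − 3·4
1 = −3·17 + 4·13
1 = 4·47 − 11·17
Hence 17⁻¹ ≡ -11 ≡ 36 (mod 47).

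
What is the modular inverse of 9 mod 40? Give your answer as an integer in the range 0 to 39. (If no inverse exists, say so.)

9

gcd(40, 9) by repeated division:
40 = 4·9 + 4
9 = 2·4 + 1
4 = 4·1 + 0
The gcd is 1. Working backward:
1 = 9 − 2·4
1 = −2·40 + 9·9
So 9·9 ≡ 1 (mod 40).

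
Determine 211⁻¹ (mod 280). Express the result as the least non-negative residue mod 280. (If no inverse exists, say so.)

Extended Euclidean algorithm:
280 = 1*211 + 69
211 = 3*69 + 4
69 = 17*4 + 1
4 = 4*1 + 0
gcd = 1, so the inverse exists. Back-substitute:
1 = 69 − 17·4
1 = −17·211 + 52·69
1 = 52·280 − 69·211
Thus 211·(-69) ≡ 1 (mod 280); reducing, -69 mod 280 = 211.

211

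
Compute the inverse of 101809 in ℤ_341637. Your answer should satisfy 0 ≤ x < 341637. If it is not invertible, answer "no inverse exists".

Apply the Euclidean algorithm to 341637 and 101809:
341637 = 3×101809 + 36210
101809 = 2×36210 + 29389
36210 = 1×29389 + 6821
29389 = 4×6821 + 2105
6821 = 3×2105 + 506
2105 = 4×506 + 81
506 = 6×81 + 20
81 = 4×20 + 1
20 = 20×1 + 0
Since gcd(101809, 341637) = 1, back-substitute to write 1 as a combination:
1 = 81 − 4·20
1 = −4·506 + 25·81
1 = 25·2105 − 104·506
1 = −104·6821 + 337·2105
1 = 337·29389 − 1452·6821
1 = −1452·36210 + 1789·29389
1 = 1789·101809 − 5030·36210
1 = −5030·341637 + 16879·101809
So 101809·16879 ≡ 1 (mod 341637).

16879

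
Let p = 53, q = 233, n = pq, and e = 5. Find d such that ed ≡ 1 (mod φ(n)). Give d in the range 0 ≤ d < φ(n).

φ(n) = (p−1)(q−1) = 52·232 = 12064.
Need d with 5·d ≡ 1 (mod 12064). Apply the extended Euclidean algorithm:
12064 = 2412·5 + 4
5 = 1·4 + 1
4 = 4·1 + 0
Back-substitute:
1 = 5 − 4
1 = −12064 + 2413·5
So 5·2413 ≡ 1 (mod 12064), hence d = 2413.

2413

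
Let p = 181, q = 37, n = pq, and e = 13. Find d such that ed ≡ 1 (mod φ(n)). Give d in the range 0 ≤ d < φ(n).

φ(n) = (p−1)(q−1) = 180·36 = 6480.
Need d with 13·d ≡ 1 (mod 6480). Apply the extended Euclidean algorithm:
6480 = 498*13 + 6
13 = 2*6 + 1
6 = 6*1 + 0
Back-substitute:
1 = 13 − 2·6
1 = −2·6480 + 997·13
So 13·997 ≡ 1 (mod 6480), hence d = 997.

997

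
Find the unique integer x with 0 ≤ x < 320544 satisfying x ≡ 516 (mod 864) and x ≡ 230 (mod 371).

276996

Write x = 516 + 864·k. Then 864·k ≡ 230 − 516 ≡ 85 (mod 371).
Need 864⁻¹ mod 371. Extended Euclid on (371, 122):
371 = 3×122 + 5
122 = 24×5 + 2
5 = 2×2 + 1
2 = 2×1 + 0
Back-substitute:
1 = 5 − 2·2
1 = −2·122 + 49·5
1 = 49·371 − 149·122
864⁻¹ ≡ 222 (mod 371), so k ≡ 222·85 ≡ 320 (mod 371).
x = 516 + 864·320 = 276996.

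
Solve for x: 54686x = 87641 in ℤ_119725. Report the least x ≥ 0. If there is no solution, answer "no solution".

63656

First find gcd(54686, 119725):
119725 = 2×54686 + 10353
54686 = 5×10353 + 2921
10353 = 3×2921 + 1590
2921 = 1×1590 + 1331
1590 = 1×1331 + 259
1331 = 5×259 + 36
259 = 7×36 + 7
36 = 5×7 + 1
7 = 7×1 + 0
gcd = 1, so a unique solution mod 119725 exists.
Back-substitute for the Bézout coefficients:
1 = 36 − 5·7
1 = −5·259 + 36·36
1 = 36·1331 − 185·259
1 = −185·1590 + 221·1331
1 = 221·2921 − 406·1590
1 = −406·10353 + 1439·2921
1 = 1439·54686 − 7601·10353
1 = −7601·119725 + 16641·54686
So 54686·(16641) ≡ 1 (mod 119725), giving 54686⁻¹ ≡ 16641.
x ≡ 54686⁻¹·87641 ≡ 16641·87641 ≡ 63656 (mod 119725).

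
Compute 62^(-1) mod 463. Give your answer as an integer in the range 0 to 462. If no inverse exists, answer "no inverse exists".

351

Extended Euclidean algorithm:
463 = 7·62 + 29
62 = 2·29 + 4
29 = 7·4 + 1
4 = 4·1 + 0
gcd = 1, so the inverse exists. Back-substitute:
1 = 29 − 7·4
1 = −7·62 + 15·29
1 = 15·463 − 112·62
So 62·(-112) ≡ 1 (mod 463), and -112 ≡ 351 (mod 463).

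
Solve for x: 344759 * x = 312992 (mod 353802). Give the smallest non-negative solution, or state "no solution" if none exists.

First find gcd(344759, 353802):
353802 = 1*344759 + 9043
344759 = 38*9043 + 1125
9043 = 8*1125 + 43
1125 = 26*43 + 7
43 = 6*7 + 1
7 = 7*1 + 0
gcd = 1, so a unique solution mod 353802 exists.
Back-substitute for the Bézout coefficients:
1 = 43 − 6·7
1 = −6·1125 + 157·43
1 = 157·9043 − 1262·1125
1 = −1262·344759 + 48113·9043
1 = 48113·353802 − 49375·344759
So 344759·(-49375) ≡ 1 (mod 353802), giving 344759⁻¹ ≡ 304427.
x ≡ 344759⁻¹·312992 ≡ 304427·312992 ≡ 91360 (mod 353802).

91360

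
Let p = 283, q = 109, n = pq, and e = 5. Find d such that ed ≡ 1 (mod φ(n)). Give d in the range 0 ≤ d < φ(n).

φ(n) = (p−1)(q−1) = 282·108 = 30456.
Need d with 5·d ≡ 1 (mod 30456). Apply the extended Euclidean algorithm:
30456 = 6091*5 + 1
5 = 5*1 + 0
Back-substitute:
1 = 30456 − 6091·5
So 5·(-6091) ≡ 1 (mod 30456), hence d ≡ -6091 ≡ 24365 (mod 30456).

24365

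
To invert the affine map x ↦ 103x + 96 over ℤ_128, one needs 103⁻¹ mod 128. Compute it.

87

gcd(128, 103) by repeated division:
128 = 1×103 + 25
103 = 4×25 + 3
25 = 8×3 + 1
3 = 3×1 + 0
gcd = 1, so the inverse exists. Back-substitute:
1 = 25 − 8·3
1 = −8·103 + 33·25
1 = 33·128 − 41·103
So 103·(-41) ≡ 1 (mod 128), and -41 ≡ 87 (mod 128).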